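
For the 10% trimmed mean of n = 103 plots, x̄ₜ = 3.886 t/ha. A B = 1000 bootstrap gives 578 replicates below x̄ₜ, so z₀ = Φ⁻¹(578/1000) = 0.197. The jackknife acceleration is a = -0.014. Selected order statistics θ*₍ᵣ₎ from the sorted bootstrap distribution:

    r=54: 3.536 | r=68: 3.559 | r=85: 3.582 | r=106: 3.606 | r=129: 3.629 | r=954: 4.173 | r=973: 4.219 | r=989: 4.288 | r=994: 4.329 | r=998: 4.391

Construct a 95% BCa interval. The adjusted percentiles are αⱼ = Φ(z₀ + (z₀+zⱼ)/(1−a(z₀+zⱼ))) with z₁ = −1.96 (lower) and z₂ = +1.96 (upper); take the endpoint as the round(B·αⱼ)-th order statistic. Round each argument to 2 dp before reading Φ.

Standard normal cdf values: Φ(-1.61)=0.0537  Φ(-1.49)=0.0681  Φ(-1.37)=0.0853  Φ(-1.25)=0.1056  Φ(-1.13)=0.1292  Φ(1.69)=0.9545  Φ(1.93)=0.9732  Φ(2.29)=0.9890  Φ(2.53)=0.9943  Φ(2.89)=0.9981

Lower: z₀ + z₁ = 0.197 + (-1.960) = -1.763; 1 − a(z₀+z₁) = 1 − (-0.014)(-1.763) = 0.9753; argument = 0.197 + (-1.763)/0.9753 = -1.6106 → -1.61.
α₁ = Φ(-1.61) = 0.0537; rank = round(1000 × 0.0537) = 54; θ*₍54₎ = 3.536.
Upper: z₀ + z₂ = 2.157; 1 − a(z₀+z₂) = 1.0302; argument = 2.2908 → 2.29; α₂ = 0.9890; rank = 989; θ*₍989₎ = 4.288.

(3.536, 4.288)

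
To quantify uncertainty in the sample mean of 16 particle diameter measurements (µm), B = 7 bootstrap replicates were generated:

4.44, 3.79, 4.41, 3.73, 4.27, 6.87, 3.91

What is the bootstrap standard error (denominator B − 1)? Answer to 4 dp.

SE* = 1.0898

Bootstrap SE is the standard deviation of the 7 replicate means.
Mean of replicates: (4.44 + 3.79 + 4.41 + 3.73 + 4.27 + 6.87 + 3.91) / 7 = 31.42000 / 7 = 4.48857
Sum of squared deviations: (−0.04857)² + (−0.69857)² + (−0.07857)² + (−0.75857)² + (−0.21857)² + (+2.38143)² + (−0.57857)² = 7.12569
Variance = 7.12569 / 6 = 1.18761
SE* = √1.18761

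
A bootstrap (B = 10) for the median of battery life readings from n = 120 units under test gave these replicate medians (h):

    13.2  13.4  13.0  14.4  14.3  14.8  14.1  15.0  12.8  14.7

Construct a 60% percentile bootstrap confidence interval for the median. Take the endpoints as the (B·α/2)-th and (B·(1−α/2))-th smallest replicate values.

Sorted replicates: 12.8, 13.0, 13.2, 13.4, 14.1, 14.3, 14.4, 14.7, 14.8, 15.0
α = 0.40; lower rank = 10 × 0.200 = 2; upper rank = 10 × 0.800 = 8.
The 2nd smallest replicate is 13.0; the 8th is 14.7.

(13.0, 14.7)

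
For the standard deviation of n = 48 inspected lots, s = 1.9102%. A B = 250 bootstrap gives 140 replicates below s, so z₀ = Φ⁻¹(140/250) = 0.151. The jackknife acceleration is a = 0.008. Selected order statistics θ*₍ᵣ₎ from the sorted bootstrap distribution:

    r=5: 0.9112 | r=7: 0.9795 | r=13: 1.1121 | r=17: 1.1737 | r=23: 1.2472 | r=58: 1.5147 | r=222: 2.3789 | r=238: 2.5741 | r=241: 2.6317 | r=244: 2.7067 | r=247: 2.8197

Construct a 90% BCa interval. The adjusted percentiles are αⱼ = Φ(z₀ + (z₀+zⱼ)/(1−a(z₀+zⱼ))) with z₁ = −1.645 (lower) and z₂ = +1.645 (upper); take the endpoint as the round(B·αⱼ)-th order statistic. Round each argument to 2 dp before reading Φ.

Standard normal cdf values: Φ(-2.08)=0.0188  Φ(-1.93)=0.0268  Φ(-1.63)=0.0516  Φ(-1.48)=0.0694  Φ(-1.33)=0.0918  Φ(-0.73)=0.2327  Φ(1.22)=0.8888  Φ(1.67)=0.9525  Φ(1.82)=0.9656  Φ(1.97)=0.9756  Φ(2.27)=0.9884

(1.2472, 2.7067)

Lower: z₀ + z₁ = 0.151 + (-1.645) = -1.494; 1 − a(z₀+z₁) = 1 − (0.008)(-1.494) = 1.0120; argument = 0.151 + (-1.494)/1.0120 = -1.3254 → -1.33.
α₁ = Φ(-1.33) = 0.0918; rank = round(250 × 0.0918) = 23; θ*₍23₎ = 1.2472.
Upper: z₀ + z₂ = 1.796; 1 − a(z₀+z₂) = 0.9856; argument = 1.9732 → 1.97; α₂ = 0.9756; rank = 244; θ*₍244₎ = 2.7067.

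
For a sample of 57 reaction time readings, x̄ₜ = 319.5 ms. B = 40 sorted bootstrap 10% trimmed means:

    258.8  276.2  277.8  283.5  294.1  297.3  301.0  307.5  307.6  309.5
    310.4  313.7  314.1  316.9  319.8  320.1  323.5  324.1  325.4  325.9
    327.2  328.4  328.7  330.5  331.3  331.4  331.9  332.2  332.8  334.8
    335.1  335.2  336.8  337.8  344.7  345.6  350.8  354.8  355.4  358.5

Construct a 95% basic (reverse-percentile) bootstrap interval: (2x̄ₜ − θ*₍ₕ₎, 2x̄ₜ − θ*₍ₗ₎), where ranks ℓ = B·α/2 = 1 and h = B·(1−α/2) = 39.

(283.6, 380.2)

Percentile endpoints at ranks 1 and 39: θ*₍1₎ = 258.8, θ*₍39₎ = 355.4.
Basic interval reflects these around x̄ₜ:
  lower = 2 × 319.5 − 355.4 = 283.6
  upper = 2 × 319.5 − 258.8 = 380.2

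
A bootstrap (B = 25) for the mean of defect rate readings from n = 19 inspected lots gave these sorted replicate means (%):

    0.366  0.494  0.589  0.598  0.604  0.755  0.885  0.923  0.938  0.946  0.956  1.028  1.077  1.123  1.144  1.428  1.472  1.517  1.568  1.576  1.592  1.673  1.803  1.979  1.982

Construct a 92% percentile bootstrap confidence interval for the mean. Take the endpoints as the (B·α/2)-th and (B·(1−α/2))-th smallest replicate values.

α = 0.08; lower rank = 25 × 0.040 = 1; upper rank = 25 × 0.960 = 24.
The 1st smallest replicate is 0.366; the 24th is 1.979.

(0.366, 1.979)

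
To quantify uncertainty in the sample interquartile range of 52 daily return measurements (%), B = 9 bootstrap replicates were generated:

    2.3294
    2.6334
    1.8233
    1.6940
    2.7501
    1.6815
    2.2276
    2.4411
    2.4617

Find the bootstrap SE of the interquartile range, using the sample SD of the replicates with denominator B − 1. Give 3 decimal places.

SE* = 0.402

Bootstrap SE is the standard deviation of the 9 replicate interquartile ranges.
Mean of replicates: (2.3294 + 2.6334 + 1.8233 + 1.6940 + 2.7501 + 1.6815 + 2.2276 + 2.4411 + 2.4617) / 9 = 20.04210 / 9 = 2.22690
Sum of squared deviations: (+0.10250)² + (+0.40650)² + (−0.40360)² + (−0.53290)² + (+0.52320)² + (−0.54540)² + (+0.00070)² + (+0.21420)² + (+0.23480)² = 1.29484
Variance = 1.29484 / 8 = 0.16185
SE* = √0.16185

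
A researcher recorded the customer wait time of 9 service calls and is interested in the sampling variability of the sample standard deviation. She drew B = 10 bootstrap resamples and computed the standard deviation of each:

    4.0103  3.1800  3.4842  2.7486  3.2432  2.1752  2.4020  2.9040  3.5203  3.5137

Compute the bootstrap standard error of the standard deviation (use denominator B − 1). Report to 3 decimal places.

Bootstrap SE is the standard deviation of the 10 replicate standard deviations.
Mean of replicates: (4.0103 + 3.1800 + 3.4842 + 2.7486 + 3.2432 + 2.1752 + 2.4020 + 2.9040 + 3.5203 + 3.5137) / 10 = 31.18150 / 10 = 3.11815
Sum of squared deviations: (+0.89215)² + (+0.06185)² + (+0.36605)² + (−0.36955)² + (+0.12505)² + (−0.94295)² + (−0.71615)² + (−0.21415)² + (+0.40215)² + (+0.39555)² = 2.85202
Variance = 2.85202 / 9 = 0.31689
SE* = √0.31689

SE* = 0.563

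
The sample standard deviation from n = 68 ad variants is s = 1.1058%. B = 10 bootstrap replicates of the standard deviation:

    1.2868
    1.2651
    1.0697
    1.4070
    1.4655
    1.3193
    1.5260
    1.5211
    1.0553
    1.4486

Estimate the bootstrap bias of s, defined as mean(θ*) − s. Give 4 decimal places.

bias = +0.2306

mean(θ*) = (1.2868 + 1.2651 + 1.0697 + 1.4070 + 1.4655 + 1.3193 + 1.5260 + 1.5211 + 1.0553 + 1.4486) / 10 = 1.33644
bias = 1.33644 − 1.1058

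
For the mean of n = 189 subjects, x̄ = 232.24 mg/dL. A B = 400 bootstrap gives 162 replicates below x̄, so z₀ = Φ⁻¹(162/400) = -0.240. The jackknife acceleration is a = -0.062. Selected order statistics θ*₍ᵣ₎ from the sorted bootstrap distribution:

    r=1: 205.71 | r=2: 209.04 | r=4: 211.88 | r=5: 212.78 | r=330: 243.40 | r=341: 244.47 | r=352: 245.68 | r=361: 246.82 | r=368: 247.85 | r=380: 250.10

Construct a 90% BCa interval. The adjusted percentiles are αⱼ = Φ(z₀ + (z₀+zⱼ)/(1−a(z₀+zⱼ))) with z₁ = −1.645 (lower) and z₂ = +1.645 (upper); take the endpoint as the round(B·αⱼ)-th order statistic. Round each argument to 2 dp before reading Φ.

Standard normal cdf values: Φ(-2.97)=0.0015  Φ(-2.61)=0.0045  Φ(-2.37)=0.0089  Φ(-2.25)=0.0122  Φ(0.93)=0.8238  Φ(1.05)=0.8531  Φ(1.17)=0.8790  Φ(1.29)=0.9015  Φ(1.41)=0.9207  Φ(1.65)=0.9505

Lower: z₀ + z₁ = -0.240 + (-1.645) = -1.885; 1 − a(z₀+z₁) = 1 − (-0.062)(-1.885) = 0.8831; argument = -0.240 + (-1.885)/0.8831 = -2.3745 → -2.37.
α₁ = Φ(-2.37) = 0.0089; rank = round(400 × 0.0089) = 4; θ*₍4₎ = 211.88.
Upper: z₀ + z₂ = 1.405; 1 − a(z₀+z₂) = 1.0871; argument = 1.0524 → 1.05; α₂ = 0.8531; rank = 341; θ*₍341₎ = 244.47.

(211.88, 244.47)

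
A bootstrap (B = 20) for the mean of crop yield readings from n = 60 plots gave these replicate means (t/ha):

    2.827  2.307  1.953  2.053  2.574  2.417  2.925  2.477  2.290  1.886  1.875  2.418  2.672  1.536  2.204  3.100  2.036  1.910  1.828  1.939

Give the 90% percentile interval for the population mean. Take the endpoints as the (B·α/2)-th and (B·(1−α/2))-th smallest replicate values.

(1.536, 2.925)

Sorted replicates: 1.536, 1.828, 1.875, 1.886, 1.910, 1.939, 1.953, 2.036, 2.053, 2.204, 2.290, 2.307, 2.417, 2.418, 2.477, 2.574, 2.672, 2.827, 2.925, 3.100
α = 0.10; lower rank = 20 × 0.050 = 1; upper rank = 20 × 0.950 = 19.
The 1st smallest replicate is 1.536; the 19th is 2.925.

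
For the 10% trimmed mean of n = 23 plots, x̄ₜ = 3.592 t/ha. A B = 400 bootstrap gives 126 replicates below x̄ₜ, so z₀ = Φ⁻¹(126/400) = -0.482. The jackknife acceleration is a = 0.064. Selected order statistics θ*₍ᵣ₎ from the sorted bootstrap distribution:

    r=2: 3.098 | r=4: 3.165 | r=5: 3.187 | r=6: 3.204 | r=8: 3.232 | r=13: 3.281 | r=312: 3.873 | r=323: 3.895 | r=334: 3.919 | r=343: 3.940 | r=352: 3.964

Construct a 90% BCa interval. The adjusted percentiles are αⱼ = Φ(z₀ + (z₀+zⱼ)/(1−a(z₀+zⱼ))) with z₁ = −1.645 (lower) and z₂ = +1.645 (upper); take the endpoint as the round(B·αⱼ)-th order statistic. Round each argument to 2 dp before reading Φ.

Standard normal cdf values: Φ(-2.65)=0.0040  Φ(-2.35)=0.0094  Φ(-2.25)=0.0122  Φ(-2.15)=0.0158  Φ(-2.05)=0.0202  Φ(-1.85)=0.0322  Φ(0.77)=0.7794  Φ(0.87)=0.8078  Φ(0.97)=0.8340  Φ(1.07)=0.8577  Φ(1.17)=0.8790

(3.165, 3.873)

Lower: z₀ + z₁ = -0.482 + (-1.645) = -2.127; 1 − a(z₀+z₁) = 1 − (0.064)(-2.127) = 1.1361; argument = -0.482 + (-2.127)/1.1361 = -2.3541 → -2.35.
α₁ = Φ(-2.35) = 0.0094; rank = round(400 × 0.0094) = 4; θ*₍4₎ = 3.165.
Upper: z₀ + z₂ = 1.163; 1 − a(z₀+z₂) = 0.9256; argument = 0.7745 → 0.77; α₂ = 0.7794; rank = 312; θ*₍312₎ = 3.873.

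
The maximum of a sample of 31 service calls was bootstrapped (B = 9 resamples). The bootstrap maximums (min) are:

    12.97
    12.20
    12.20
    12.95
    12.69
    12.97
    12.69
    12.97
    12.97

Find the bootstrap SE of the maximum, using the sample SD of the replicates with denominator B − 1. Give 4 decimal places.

Bootstrap SE is the standard deviation of the 9 replicate maximums.
Mean of replicates: (12.97 + 12.20 + 12.20 + 12.95 + 12.69 + 12.97 + 12.69 + 12.97 + 12.97) / 9 = 114.61000 / 9 = 12.73444
Sum of squared deviations: (+0.23556)² + (−0.53444)² + (−0.53444)² + (+0.21556)² + (−0.04444)² + (+0.23556)² + (−0.04444)² + (+0.23556)² + (+0.23556)² = 0.84362
Variance = 0.84362 / 8 = 0.10545
SE* = √0.10545

SE* = 0.3247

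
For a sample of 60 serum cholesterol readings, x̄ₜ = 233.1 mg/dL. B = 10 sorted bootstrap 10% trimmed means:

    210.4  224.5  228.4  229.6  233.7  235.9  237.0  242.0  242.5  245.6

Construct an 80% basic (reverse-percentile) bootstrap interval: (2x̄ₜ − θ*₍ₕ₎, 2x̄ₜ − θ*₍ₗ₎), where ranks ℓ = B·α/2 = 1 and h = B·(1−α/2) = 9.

(223.7, 255.8)

Percentile endpoints at ranks 1 and 9: θ*₍1₎ = 210.4, θ*₍9₎ = 242.5.
Basic interval reflects these around x̄ₜ:
  lower = 2 × 233.1 − 242.5 = 223.7
  upper = 2 × 233.1 − 210.4 = 255.8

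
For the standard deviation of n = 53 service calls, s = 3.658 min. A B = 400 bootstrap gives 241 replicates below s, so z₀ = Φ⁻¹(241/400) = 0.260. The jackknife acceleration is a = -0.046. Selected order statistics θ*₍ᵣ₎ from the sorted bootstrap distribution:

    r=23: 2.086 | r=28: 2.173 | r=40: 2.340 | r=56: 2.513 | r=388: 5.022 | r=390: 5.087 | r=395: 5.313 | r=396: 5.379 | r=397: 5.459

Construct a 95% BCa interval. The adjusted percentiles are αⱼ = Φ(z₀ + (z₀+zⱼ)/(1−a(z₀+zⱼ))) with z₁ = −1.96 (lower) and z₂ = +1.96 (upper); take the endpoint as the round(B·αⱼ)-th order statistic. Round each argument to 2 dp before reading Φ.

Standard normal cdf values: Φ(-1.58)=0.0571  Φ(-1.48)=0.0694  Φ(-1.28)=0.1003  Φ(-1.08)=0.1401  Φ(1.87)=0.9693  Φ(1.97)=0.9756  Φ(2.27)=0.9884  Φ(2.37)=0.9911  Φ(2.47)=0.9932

(2.086, 5.313)

Lower: z₀ + z₁ = 0.260 + (-1.960) = -1.700; 1 − a(z₀+z₁) = 1 − (-0.046)(-1.700) = 0.9218; argument = 0.260 + (-1.700)/0.9218 = -1.5842 → -1.58.
α₁ = Φ(-1.58) = 0.0571; rank = round(400 × 0.0571) = 23; θ*₍23₎ = 2.086.
Upper: z₀ + z₂ = 2.220; 1 − a(z₀+z₂) = 1.1021; argument = 2.2743 → 2.27; α₂ = 0.9884; rank = 395; θ*₍395₎ = 5.313.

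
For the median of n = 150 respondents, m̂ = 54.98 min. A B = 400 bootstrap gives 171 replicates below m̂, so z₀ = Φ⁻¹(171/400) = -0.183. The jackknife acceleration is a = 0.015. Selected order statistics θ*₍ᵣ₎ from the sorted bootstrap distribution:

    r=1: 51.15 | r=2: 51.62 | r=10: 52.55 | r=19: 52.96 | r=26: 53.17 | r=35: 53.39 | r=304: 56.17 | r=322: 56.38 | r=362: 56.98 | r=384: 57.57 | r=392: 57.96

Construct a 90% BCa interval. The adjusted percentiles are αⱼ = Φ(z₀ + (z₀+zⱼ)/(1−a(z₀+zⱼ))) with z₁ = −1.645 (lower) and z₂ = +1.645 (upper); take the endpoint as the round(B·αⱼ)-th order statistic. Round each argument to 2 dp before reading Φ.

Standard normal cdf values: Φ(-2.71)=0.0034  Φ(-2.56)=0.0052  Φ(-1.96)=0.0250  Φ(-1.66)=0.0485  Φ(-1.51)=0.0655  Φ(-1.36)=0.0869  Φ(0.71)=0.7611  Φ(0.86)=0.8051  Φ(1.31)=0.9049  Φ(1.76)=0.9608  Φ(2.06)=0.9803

(52.55, 56.98)

Lower: z₀ + z₁ = -0.183 + (-1.645) = -1.828; 1 − a(z₀+z₁) = 1 − (0.015)(-1.828) = 1.0274; argument = -0.183 + (-1.828)/1.0274 = -1.9622 → -1.96.
α₁ = Φ(-1.96) = 0.0250; rank = round(400 × 0.0250) = 10; θ*₍10₎ = 52.55.
Upper: z₀ + z₂ = 1.462; 1 − a(z₀+z₂) = 0.9781; argument = 1.3118 → 1.31; α₂ = 0.9049; rank = 362; θ*₍362₎ = 56.98.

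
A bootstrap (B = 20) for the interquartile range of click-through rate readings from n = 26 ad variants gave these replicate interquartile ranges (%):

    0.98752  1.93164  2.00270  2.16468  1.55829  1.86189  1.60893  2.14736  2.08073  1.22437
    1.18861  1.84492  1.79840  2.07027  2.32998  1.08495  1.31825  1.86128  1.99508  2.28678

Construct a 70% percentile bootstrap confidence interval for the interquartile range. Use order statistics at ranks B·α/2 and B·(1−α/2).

Sorted replicates: 0.98752, 1.08495, 1.18861, 1.22437, 1.31825, 1.55829, 1.60893, 1.79840, 1.84492, 1.86128, 1.86189, 1.93164, 1.99508, 2.00270, 2.07027, 2.08073, 2.14736, 2.16468, 2.28678, 2.32998
α = 0.30; lower rank = 20 × 0.150 = 3; upper rank = 20 × 0.850 = 17.
The 3rd smallest replicate is 1.18861; the 17th is 2.14736.

(1.18861, 2.14736)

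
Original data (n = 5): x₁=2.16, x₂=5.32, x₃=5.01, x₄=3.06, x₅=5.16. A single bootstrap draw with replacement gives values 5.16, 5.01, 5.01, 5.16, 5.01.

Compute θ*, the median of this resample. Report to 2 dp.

θ* = 5.01

Sorted: 5.01, 5.01, 5.01, 5.16, 5.16
Median = middle value = 5.01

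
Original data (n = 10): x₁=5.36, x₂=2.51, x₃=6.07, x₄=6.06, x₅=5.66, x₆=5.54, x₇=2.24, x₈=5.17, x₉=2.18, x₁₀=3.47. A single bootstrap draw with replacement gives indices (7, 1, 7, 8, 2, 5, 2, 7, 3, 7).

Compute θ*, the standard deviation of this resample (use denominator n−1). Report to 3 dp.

θ* = 1.689

Resample values: 2.24, 5.36, 2.24, 5.17, 2.51, 5.66, 2.51, 2.24, 6.07, 2.24.
Mean = 3.6240; sum of squared deviations = 25.6758
s² = 25.6758 / 9 = 2.8529
s = √2.8529 = 1.689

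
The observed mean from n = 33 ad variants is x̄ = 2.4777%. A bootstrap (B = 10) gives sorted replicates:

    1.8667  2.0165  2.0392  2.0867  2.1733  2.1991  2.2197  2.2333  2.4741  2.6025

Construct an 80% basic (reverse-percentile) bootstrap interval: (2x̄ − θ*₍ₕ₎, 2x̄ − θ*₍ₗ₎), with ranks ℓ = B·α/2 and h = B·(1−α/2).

(2.4813, 3.0887)

Percentile endpoints at ranks 1 and 9: θ*₍1₎ = 1.8667, θ*₍9₎ = 2.4741.
Basic interval reflects these around x̄:
  lower = 2 × 2.4777 − 2.4741 = 2.4813
  upper = 2 × 2.4777 − 1.8667 = 3.0887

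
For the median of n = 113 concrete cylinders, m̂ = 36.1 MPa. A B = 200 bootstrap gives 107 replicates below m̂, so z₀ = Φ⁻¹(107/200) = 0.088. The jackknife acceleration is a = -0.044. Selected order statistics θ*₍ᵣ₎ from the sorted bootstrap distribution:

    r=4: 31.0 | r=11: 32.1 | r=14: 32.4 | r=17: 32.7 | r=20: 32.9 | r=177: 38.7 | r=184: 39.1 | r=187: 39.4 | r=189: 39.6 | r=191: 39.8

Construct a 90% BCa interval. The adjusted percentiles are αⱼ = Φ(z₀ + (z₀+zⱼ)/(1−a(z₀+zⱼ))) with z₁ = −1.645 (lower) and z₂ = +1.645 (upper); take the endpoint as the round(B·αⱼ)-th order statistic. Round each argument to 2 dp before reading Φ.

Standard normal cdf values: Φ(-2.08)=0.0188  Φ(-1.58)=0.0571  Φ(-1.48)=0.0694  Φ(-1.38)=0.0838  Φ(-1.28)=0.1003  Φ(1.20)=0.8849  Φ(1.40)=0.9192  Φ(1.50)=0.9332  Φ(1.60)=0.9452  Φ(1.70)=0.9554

Lower: z₀ + z₁ = 0.088 + (-1.645) = -1.557; 1 − a(z₀+z₁) = 1 − (-0.044)(-1.557) = 0.9315; argument = 0.088 + (-1.557)/0.9315 = -1.5835 → -1.58.
α₁ = Φ(-1.58) = 0.0571; rank = round(200 × 0.0571) = 11; θ*₍11₎ = 32.1.
Upper: z₀ + z₂ = 1.733; 1 − a(z₀+z₂) = 1.0763; argument = 1.6982 → 1.70; α₂ = 0.9554; rank = 191; θ*₍191₎ = 39.8.

(32.1, 39.8)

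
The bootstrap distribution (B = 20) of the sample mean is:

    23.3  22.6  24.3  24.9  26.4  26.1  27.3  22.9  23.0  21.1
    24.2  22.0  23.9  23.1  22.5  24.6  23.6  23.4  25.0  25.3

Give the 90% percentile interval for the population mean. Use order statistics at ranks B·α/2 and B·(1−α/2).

(21.1, 26.4)

Sorted replicates: 21.1, 22.0, 22.5, 22.6, 22.9, 23.0, 23.1, 23.3, 23.4, 23.6, 23.9, 24.2, 24.3, 24.6, 24.9, 25.0, 25.3, 26.1, 26.4, 27.3
α = 0.10; lower rank = 20 × 0.050 = 1; upper rank = 20 × 0.950 = 19.
The 1st smallest replicate is 21.1; the 19th is 26.4.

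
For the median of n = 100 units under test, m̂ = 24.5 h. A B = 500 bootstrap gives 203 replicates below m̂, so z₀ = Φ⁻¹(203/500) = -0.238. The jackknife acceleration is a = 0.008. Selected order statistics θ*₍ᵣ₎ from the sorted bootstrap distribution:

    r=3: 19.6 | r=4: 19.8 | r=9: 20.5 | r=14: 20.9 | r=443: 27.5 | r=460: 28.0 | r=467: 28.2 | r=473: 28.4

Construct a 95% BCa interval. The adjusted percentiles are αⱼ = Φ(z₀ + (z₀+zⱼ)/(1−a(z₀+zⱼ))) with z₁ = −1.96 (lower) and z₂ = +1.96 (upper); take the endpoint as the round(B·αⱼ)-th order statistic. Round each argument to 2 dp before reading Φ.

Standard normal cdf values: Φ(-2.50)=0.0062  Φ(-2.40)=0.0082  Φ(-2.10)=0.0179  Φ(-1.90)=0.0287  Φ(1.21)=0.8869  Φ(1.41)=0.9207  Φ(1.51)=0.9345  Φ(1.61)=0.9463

Lower: z₀ + z₁ = -0.238 + (-1.960) = -2.198; 1 − a(z₀+z₁) = 1 − (0.008)(-2.198) = 1.0176; argument = -0.238 + (-2.198)/1.0176 = -2.3980 → -2.40.
α₁ = Φ(-2.40) = 0.0082; rank = round(500 × 0.0082) = 4; θ*₍4₎ = 19.8.
Upper: z₀ + z₂ = 1.722; 1 − a(z₀+z₂) = 0.9862; argument = 1.5081 → 1.51; α₂ = 0.9345; rank = 467; θ*₍467₎ = 28.2.

(19.8, 28.2)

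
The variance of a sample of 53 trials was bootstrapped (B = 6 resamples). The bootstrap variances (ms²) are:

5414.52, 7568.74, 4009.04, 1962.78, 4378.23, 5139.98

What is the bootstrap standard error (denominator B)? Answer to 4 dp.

Bootstrap SE is the standard deviation of the 6 replicate variances.
Mean of replicates: (5414.52 + 7568.74 + 4009.04 + 1962.78 + 4378.23 + 5139.98) / 6 = 28473.29000 / 6 = 4745.54833
Sum of squared deviations: (+668.97167)² + (+2823.19167)² + (−736.50833)² + (−2782.76833)² + (−367.31833)² + (+394.43167)² = 16994677.49728
Variance = 16994677.49728 / 6 = 2832446.24955
SE* = √2832446.24955

SE* = 1682.9873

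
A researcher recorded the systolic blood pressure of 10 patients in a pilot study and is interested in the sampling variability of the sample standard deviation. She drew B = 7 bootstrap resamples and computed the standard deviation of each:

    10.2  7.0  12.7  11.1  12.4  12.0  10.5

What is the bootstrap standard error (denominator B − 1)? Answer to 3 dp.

SE* = 1.940

Bootstrap SE is the standard deviation of the 7 replicate standard deviations.
Mean of replicates: (10.2 + 7.0 + 12.7 + 11.1 + 12.4 + 12.0 + 10.5) / 7 = 75.9000 / 7 = 10.8429
Sum of squared deviations: (−0.6429)² + (−3.8429)² + (+1.8571)² + (+0.2571)² + (+1.5571)² + (+1.1571)² + (−0.3429)² = 22.5771
Variance = 22.5771 / 6 = 3.7629
SE* = √3.7629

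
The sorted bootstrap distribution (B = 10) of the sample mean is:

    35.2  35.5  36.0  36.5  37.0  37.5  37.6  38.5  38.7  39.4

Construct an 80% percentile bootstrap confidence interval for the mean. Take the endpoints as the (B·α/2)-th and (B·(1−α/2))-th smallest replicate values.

(35.2, 38.7)

α = 0.20; lower rank = 10 × 0.100 = 1; upper rank = 10 × 0.900 = 9.
The 1st smallest replicate is 35.2; the 9th is 38.7.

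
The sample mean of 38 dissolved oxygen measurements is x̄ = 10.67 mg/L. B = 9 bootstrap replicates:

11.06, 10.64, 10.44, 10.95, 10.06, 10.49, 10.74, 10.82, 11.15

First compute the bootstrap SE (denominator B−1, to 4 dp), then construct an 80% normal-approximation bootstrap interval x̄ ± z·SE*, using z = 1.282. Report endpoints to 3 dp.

(10.232, 11.108)

Mean of replicates = 10.7056; sum of squared deviations = 0.9352; SE* = √(0.9352/8) = 0.3419
Margin = 1.282 × 0.3419 = 0.4383
Interval: 10.67 ± 0.4383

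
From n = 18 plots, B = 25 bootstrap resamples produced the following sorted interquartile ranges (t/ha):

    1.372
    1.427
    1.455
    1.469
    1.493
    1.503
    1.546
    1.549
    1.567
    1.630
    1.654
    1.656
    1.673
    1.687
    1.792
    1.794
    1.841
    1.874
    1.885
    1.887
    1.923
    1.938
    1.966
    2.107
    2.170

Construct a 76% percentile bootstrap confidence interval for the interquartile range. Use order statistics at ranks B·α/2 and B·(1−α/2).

(1.455, 1.938)

α = 0.24; lower rank = 25 × 0.120 = 3; upper rank = 25 × 0.880 = 22.
The 3rd smallest replicate is 1.455; the 22nd is 1.938.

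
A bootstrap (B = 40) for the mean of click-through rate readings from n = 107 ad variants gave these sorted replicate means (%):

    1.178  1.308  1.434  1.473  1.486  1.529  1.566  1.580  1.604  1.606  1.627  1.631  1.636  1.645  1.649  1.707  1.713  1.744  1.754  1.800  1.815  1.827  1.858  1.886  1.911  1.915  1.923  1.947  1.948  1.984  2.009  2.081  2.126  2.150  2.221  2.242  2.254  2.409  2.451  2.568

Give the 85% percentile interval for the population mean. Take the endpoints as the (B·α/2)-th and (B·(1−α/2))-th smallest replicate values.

α = 0.15; lower rank = 40 × 0.075 = 3; upper rank = 40 × 0.925 = 37.
The 3rd smallest replicate is 1.434; the 37th is 2.254.

(1.434, 2.254)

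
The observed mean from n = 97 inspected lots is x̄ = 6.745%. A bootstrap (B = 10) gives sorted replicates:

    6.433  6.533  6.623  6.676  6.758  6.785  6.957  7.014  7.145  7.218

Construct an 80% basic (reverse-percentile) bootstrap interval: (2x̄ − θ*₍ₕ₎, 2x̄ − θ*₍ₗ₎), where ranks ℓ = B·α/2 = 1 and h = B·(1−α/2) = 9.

Percentile endpoints at ranks 1 and 9: θ*₍1₎ = 6.433, θ*₍9₎ = 7.145.
Basic interval reflects these around x̄:
  lower = 2 × 6.745 − 7.145 = 6.345
  upper = 2 × 6.745 − 6.433 = 7.057

(6.345, 7.057)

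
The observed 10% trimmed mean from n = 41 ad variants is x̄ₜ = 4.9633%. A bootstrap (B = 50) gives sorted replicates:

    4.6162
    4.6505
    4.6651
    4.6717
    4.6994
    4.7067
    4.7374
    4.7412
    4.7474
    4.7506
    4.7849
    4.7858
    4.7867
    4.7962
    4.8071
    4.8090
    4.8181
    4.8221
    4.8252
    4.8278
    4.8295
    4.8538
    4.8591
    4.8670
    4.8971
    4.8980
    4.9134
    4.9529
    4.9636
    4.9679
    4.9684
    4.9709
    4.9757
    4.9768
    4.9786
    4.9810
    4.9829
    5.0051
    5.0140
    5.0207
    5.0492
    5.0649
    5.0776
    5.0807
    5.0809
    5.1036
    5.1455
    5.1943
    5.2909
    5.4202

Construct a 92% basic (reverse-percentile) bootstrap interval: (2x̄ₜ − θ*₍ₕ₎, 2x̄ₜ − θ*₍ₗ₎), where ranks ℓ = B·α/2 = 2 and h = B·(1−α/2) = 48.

(4.7323, 5.2761)

Percentile endpoints at ranks 2 and 48: θ*₍2₎ = 4.6505, θ*₍48₎ = 5.1943.
Basic interval reflects these around x̄ₜ:
  lower = 2 × 4.9633 − 5.1943 = 4.7323
  upper = 2 × 4.9633 − 4.6505 = 5.2761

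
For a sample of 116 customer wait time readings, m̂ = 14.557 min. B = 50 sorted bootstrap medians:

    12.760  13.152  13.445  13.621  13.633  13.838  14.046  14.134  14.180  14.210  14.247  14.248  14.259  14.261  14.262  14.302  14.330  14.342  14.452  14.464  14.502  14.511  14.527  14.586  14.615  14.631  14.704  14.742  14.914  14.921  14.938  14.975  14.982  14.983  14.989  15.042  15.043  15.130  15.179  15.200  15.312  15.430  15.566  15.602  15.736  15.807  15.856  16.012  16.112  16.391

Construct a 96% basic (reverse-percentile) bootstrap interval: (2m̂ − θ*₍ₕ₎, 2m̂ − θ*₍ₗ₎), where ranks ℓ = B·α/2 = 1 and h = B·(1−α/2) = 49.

(13.002, 16.354)

Percentile endpoints at ranks 1 and 49: θ*₍1₎ = 12.760, θ*₍49₎ = 16.112.
Basic interval reflects these around m̂:
  lower = 2 × 14.557 − 16.112 = 13.002
  upper = 2 × 14.557 − 12.760 = 16.354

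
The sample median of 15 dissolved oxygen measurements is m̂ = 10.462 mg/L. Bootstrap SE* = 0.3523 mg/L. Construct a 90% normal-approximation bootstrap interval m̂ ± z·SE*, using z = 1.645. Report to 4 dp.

(9.8825, 11.0415)

Margin = 1.645 × 0.3523 = 0.57953
Interval: 10.462 ± 0.57953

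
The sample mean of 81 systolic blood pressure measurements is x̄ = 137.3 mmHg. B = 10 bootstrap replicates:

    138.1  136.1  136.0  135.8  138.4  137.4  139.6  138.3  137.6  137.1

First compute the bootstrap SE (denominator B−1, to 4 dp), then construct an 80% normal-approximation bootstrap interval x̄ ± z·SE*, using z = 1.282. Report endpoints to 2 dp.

Mean of replicates = 137.4400; sum of squared deviations = 13.4640; SE* = √(13.4640/9) = 1.2231
Margin = 1.282 × 1.2231 = 1.568
Interval: 137.3 ± 1.568

(135.73, 138.87)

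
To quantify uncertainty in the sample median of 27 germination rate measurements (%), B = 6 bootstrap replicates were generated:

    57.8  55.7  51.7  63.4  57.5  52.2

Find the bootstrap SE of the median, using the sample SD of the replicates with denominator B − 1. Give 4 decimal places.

SE* = 4.2986

Bootstrap SE is the standard deviation of the 6 replicate medians.
Mean of replicates: (57.8 + 55.7 + 51.7 + 63.4 + 57.5 + 52.2) / 6 = 338.30000 / 6 = 56.38333
Sum of squared deviations: (+1.41667)² + (−0.68333)² + (−4.68333)² + (+7.01667)² + (+1.11667)² + (−4.18333)² = 92.38833
Variance = 92.38833 / 5 = 18.47767
SE* = √18.47767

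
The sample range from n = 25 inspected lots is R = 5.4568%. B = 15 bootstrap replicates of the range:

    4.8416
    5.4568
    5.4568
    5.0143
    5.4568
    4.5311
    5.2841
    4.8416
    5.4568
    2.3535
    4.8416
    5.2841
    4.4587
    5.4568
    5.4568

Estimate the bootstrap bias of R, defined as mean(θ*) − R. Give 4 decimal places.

mean(θ*) = (4.8416 + 5.4568 + 5.4568 + 5.0143 + 5.4568 + 4.5311 + 5.2841 + 4.8416 + 5.4568 + 2.3535 + 4.8416 + 5.2841 + 4.4587 + 5.4568 + 5.4568) / 15 = 4.94609
bias = 4.94609 − 5.4568

bias = −0.5107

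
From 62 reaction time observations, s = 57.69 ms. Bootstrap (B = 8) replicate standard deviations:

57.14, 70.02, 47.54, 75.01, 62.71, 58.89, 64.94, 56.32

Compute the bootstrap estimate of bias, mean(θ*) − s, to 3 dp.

mean(θ*) = (57.14 + 70.02 + 47.54 + 75.01 + 62.71 + 58.89 + 64.94 + 56.32) / 8 = 61.5712
bias = 61.5712 − 57.69

bias = +3.881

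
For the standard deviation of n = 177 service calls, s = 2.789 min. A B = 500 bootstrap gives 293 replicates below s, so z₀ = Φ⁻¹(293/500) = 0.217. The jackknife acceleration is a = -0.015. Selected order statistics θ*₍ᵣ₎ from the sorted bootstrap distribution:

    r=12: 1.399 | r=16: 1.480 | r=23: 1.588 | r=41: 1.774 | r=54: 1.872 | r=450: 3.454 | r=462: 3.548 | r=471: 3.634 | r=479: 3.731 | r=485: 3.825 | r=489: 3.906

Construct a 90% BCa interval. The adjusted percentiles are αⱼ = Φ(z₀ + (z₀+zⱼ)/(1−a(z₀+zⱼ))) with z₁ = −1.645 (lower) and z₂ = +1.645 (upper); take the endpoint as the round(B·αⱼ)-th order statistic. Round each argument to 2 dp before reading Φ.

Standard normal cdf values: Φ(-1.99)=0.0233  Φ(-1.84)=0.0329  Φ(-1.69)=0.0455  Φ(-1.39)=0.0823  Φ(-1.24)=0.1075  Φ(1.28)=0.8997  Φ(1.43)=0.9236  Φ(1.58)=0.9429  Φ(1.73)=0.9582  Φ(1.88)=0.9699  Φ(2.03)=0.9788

Lower: z₀ + z₁ = 0.217 + (-1.645) = -1.428; 1 − a(z₀+z₁) = 1 − (-0.015)(-1.428) = 0.9786; argument = 0.217 + (-1.428)/0.9786 = -1.2423 → -1.24.
α₁ = Φ(-1.24) = 0.1075; rank = round(500 × 0.1075) = 54; θ*₍54₎ = 1.872.
Upper: z₀ + z₂ = 1.862; 1 − a(z₀+z₂) = 1.0279; argument = 2.0284 → 2.03; α₂ = 0.9788; rank = 489; θ*₍489₎ = 3.906.

(1.872, 3.906)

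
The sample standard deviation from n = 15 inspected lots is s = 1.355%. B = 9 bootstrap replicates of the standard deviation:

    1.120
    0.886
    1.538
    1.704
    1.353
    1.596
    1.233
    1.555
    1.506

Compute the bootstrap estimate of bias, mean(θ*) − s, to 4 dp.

bias = +0.0329

mean(θ*) = (1.120 + 0.886 + 1.538 + 1.704 + 1.353 + 1.596 + 1.233 + 1.555 + 1.506) / 9 = 1.38789
bias = 1.38789 − 1.355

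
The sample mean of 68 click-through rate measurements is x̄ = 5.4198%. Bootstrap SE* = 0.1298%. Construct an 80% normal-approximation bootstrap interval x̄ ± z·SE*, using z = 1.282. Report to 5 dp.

(5.25340, 5.58620)

Margin = 1.282 × 0.1298 = 0.166404
Interval: 5.4198 ± 0.166404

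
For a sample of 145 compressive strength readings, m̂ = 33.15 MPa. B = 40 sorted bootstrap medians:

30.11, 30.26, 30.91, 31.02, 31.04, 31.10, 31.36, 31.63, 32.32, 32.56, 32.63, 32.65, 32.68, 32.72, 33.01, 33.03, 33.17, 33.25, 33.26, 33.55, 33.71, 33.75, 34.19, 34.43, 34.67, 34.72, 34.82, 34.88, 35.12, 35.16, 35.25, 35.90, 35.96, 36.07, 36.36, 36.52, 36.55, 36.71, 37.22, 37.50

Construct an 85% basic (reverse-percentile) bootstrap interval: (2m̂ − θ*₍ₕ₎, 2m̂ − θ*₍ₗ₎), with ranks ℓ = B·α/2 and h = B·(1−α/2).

Percentile endpoints at ranks 3 and 37: θ*₍3₎ = 30.91, θ*₍37₎ = 36.55.
Basic interval reflects these around m̂:
  lower = 2 × 33.15 − 36.55 = 29.75
  upper = 2 × 33.15 − 30.91 = 35.39

(29.75, 35.39)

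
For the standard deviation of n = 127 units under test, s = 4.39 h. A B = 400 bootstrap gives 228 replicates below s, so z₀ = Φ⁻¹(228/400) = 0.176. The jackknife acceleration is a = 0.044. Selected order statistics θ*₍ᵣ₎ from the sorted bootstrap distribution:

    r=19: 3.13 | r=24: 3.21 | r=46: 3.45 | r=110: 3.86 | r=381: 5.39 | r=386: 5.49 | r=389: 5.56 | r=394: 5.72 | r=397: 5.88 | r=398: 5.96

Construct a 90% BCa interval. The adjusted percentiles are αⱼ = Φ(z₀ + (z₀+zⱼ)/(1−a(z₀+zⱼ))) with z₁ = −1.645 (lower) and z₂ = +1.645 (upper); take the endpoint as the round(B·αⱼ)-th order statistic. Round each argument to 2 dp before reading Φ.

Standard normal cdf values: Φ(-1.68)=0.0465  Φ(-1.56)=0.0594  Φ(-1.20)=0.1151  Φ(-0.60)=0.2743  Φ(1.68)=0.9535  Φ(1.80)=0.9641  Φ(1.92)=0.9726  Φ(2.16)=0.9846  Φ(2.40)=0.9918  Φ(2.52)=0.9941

Lower: z₀ + z₁ = 0.176 + (-1.645) = -1.469; 1 − a(z₀+z₁) = 1 − (0.044)(-1.469) = 1.0646; argument = 0.176 + (-1.469)/1.0646 = -1.2038 → -1.20.
α₁ = Φ(-1.20) = 0.1151; rank = round(400 × 0.1151) = 46; θ*₍46₎ = 3.45.
Upper: z₀ + z₂ = 1.821; 1 − a(z₀+z₂) = 0.9199; argument = 2.1556 → 2.16; α₂ = 0.9846; rank = 394; θ*₍394₎ = 5.72.

(3.45, 5.72)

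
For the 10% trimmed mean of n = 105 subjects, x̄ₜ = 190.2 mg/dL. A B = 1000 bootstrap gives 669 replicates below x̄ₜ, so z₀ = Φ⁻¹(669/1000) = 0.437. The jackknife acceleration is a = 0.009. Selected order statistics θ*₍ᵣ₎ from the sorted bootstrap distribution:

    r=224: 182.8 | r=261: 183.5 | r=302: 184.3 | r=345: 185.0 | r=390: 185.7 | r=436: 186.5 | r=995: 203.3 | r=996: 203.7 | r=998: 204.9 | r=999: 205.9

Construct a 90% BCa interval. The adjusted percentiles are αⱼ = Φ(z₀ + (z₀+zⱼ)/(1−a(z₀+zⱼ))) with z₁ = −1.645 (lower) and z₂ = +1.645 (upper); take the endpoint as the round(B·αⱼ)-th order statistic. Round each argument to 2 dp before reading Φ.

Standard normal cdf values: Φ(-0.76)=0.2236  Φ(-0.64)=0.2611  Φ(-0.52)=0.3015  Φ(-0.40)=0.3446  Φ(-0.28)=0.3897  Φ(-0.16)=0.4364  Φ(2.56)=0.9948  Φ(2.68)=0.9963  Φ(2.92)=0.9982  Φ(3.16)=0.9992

Lower: z₀ + z₁ = 0.437 + (-1.645) = -1.208; 1 − a(z₀+z₁) = 1 − (0.009)(-1.208) = 1.0109; argument = 0.437 + (-1.208)/1.0109 = -0.7580 → -0.76.
α₁ = Φ(-0.76) = 0.2236; rank = round(1000 × 0.2236) = 224; θ*₍224₎ = 182.8.
Upper: z₀ + z₂ = 2.082; 1 − a(z₀+z₂) = 0.9813; argument = 2.5588 → 2.56; α₂ = 0.9948; rank = 995; θ*₍995₎ = 203.3.

(182.8, 203.3)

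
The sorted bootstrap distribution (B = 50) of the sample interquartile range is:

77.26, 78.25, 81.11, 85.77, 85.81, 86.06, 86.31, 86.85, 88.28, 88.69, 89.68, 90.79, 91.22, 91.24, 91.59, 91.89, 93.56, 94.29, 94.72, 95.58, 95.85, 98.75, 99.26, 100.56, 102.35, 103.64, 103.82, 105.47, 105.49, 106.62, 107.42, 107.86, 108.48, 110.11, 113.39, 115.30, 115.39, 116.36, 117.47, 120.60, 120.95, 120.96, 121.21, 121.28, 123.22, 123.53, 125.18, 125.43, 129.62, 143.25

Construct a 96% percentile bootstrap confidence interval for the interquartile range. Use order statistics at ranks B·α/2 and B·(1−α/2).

α = 0.04; lower rank = 50 × 0.020 = 1; upper rank = 50 × 0.980 = 49.
The 1st smallest replicate is 77.26; the 49th is 129.62.

(77.26, 129.62)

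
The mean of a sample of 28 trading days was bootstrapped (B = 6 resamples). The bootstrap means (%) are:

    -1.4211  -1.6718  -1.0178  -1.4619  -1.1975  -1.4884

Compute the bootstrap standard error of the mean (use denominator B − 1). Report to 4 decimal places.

Bootstrap SE is the standard deviation of the 6 replicate means.
Mean of replicates: ((-1.4211) + (-1.6718) + (-1.0178) + (-1.4619) + (-1.1975) + (-1.4884)) / 6 = -8.258500 / 6 = -1.376417
Sum of squared deviations: (−0.044683)² + (−0.295383)² + (+0.358617)² + (−0.085483)² + (+0.178917)² + (−0.111983)² = 0.269713
Variance = 0.269713 / 5 = 0.053943
SE* = √0.053943

SE* = 0.2323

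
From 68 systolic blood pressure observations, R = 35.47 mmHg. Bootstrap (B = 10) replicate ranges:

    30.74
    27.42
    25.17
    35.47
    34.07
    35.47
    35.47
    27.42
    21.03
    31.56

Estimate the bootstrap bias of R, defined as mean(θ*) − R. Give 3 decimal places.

mean(θ*) = (30.74 + 27.42 + 25.17 + 35.47 + 34.07 + 35.47 + 35.47 + 27.42 + 21.03 + 31.56) / 10 = 30.3820
bias = 30.3820 − 35.47

bias = −5.088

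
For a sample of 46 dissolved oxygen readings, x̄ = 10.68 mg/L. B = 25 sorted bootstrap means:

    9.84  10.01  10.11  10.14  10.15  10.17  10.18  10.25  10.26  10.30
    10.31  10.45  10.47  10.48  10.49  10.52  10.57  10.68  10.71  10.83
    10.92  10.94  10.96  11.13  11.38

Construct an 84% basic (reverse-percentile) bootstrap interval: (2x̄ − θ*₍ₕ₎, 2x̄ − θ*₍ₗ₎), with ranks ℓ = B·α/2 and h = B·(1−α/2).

Percentile endpoints at ranks 2 and 23: θ*₍2₎ = 10.01, θ*₍23₎ = 10.96.
Basic interval reflects these around x̄:
  lower = 2 × 10.68 − 10.96 = 10.40
  upper = 2 × 10.68 − 10.01 = 11.35

(10.40, 11.35)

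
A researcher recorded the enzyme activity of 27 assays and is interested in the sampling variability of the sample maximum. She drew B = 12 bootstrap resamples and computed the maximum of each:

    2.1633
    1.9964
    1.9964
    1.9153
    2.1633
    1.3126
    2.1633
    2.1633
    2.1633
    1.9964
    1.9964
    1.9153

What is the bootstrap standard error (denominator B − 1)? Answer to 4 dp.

SE* = 0.2374

Bootstrap SE is the standard deviation of the 12 replicate maximums.
Mean of replicates: (2.1633 + 1.9964 + 1.9964 + 1.9153 + 2.1633 + 1.3126 + 2.1633 + 2.1633 + 2.1633 + 1.9964 + 1.9964 + 1.9153) / 12 = 23.94530 / 12 = 1.99544
Sum of squared deviations: (+0.16786)² + (+0.00096)² + (+0.00096)² + (−0.08014)² + (+0.16786)² + (−0.68284)² + (+0.16786)² + (+0.16786)² + (+0.16786)² + (+0.00096)² + (+0.00096)² + (−0.08014)² = 0.62000
Variance = 0.62000 / 11 = 0.05636
SE* = √0.05636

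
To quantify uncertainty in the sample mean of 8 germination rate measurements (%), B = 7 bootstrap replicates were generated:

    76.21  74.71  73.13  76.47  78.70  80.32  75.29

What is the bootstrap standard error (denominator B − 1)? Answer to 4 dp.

Bootstrap SE is the standard deviation of the 7 replicate means.
Mean of replicates: (76.21 + 74.71 + 73.13 + 76.47 + 78.70 + 80.32 + 75.29) / 7 = 534.83000 / 7 = 76.40429
Sum of squared deviations: (−0.19429)² + (−1.69429)² + (−3.27429)² + (+0.06571)² + (+2.29571)² + (+3.91571)² + (−1.11429)² = 35.47837
Variance = 35.47837 / 6 = 5.91306
SE* = √5.91306

SE* = 2.4317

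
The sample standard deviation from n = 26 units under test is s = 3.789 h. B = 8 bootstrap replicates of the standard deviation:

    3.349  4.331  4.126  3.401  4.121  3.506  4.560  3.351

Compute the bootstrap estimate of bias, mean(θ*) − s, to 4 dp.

bias = +0.0541

mean(θ*) = (3.349 + 4.331 + 4.126 + 3.401 + 4.121 + 3.506 + 4.560 + 3.351) / 8 = 3.84313
bias = 3.84313 − 3.789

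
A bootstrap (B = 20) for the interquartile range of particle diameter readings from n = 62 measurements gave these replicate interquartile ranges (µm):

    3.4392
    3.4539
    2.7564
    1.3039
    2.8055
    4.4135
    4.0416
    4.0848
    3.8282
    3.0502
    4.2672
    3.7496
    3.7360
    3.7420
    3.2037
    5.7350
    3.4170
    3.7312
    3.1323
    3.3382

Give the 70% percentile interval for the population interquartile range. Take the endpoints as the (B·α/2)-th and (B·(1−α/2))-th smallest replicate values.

Sorted replicates: 1.3039, 2.7564, 2.8055, 3.0502, 3.1323, 3.2037, 3.3382, 3.4170, 3.4392, 3.4539, 3.7312, 3.7360, 3.7420, 3.7496, 3.8282, 4.0416, 4.0848, 4.2672, 4.4135, 5.7350
α = 0.30; lower rank = 20 × 0.150 = 3; upper rank = 20 × 0.850 = 17.
The 3rd smallest replicate is 2.8055; the 17th is 4.0848.

(2.8055, 4.0848)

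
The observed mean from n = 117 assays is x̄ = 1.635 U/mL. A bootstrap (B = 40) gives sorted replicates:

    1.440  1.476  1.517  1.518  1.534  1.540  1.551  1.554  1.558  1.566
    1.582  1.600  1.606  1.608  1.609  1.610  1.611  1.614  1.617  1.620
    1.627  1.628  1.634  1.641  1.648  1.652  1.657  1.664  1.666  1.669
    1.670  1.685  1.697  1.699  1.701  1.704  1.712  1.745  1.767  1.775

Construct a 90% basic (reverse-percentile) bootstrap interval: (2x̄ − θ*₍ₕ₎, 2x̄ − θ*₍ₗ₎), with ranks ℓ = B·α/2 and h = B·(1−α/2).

(1.525, 1.794)

Percentile endpoints at ranks 2 and 38: θ*₍2₎ = 1.476, θ*₍38₎ = 1.745.
Basic interval reflects these around x̄:
  lower = 2 × 1.635 − 1.745 = 1.525
  upper = 2 × 1.635 − 1.476 = 1.794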